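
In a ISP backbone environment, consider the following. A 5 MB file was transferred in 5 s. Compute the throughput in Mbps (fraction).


Given: file = 5 MB, time = 5 s
File in Mb = 5 * 8 = 40 Mb
Throughput = 40 / 5 Mbps
Throughput = 8 Mbps

8


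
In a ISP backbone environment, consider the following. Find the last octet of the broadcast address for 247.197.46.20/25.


Given: IP = 247.197.46.20, prefix = /25
Host bits = 32 - 25 = 7
Network last octet = 20 AND mask = 0
Host part size = 2^7 - 1 = 127
Broadcast last octet = 0 OR 127 = 127

127


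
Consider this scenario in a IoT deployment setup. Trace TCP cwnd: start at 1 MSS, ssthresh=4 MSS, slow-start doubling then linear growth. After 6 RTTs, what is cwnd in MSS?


RTT 0: cwnd = 1 MSS (initial)
RTT 1: cwnd = 2 MSS (slow start, doubled)
RTT 2: cwnd = 4 MSS (slow start, doubled)
RTT 3: cwnd = 5 MSS (congestion avoidance, +1)
RTT 4: cwnd = 6 MSS (congestion avoidance, +1)
RTT 5: cwnd = 7 MSS (congestion avoidance, +1)
RTT 6: cwnd = 8 MSS (congestion avoidance, +1)

8


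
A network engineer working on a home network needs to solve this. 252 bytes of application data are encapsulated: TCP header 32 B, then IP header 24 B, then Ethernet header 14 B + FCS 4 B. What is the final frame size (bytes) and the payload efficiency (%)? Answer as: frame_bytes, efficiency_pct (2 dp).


TCP segment = 252 + 32 = 284 B
IP packet = 284 + 24 = 308 B
Ethernet frame = 308 + 14 + 4 = 326 B
Efficiency = app / frame = 252 / 326 = 0.773006 = 77.3006% -> 77.30% (2 dp)

326, 77.30


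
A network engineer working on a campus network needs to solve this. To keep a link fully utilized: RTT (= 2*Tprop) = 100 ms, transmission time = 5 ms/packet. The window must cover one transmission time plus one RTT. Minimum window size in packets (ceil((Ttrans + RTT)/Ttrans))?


Given: Ttrans = 5 ms, RTT = 100 ms (= 2 * Tprop, Tprop = 50 ms)
Time until first ACK returns = Ttrans + RTT = 5 + 100 = 105 ms
Need W * Ttrans >= Ttrans + RTT  ->  W >= (Ttrans + RTT) / Ttrans
(Ttrans + RTT) / Ttrans = 105 / 5 = 21
W_min = ceil(21) = 21

21


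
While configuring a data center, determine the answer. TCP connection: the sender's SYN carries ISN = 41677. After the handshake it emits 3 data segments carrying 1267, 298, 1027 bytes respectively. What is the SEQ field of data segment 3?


The SYN occupies sequence number ISN = 41677, so the first data byte is ISN + 1 = 41678.
SEQ of data segment i = (ISN + 1) + sum of payload sizes of segments 1..i-1.
Segment 1: SEQ = 41678, payload = 1267 bytes
Segment 2: SEQ = 42945, payload = 298 bytes
Segment 3: SEQ = 43243, payload = 1027 bytes
SEQ of segment 3 = 41678 + 1267 + 298 = 43243

43243


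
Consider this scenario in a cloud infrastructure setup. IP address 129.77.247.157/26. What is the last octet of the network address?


Given: IP = 129.77.247.157, prefix = /26
Subnet mask = 255.255.255.192
Last octet of IP: 157
Last octet of mask: 192
Network last octet = 157 AND 192 = 128

128


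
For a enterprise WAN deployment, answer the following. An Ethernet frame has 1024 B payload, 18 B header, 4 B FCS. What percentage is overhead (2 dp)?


Given: payload = 1024 B, header = 18 B, trailer = 4 B
Overhead bytes = header + trailer = 18 + 4 = 22
Total frame = payload + overhead = 1024 + 22 = 1046
Overhead % = 22 / 1046 * 100 = 2.1033% -> 2.10% (2 dp)

2.10


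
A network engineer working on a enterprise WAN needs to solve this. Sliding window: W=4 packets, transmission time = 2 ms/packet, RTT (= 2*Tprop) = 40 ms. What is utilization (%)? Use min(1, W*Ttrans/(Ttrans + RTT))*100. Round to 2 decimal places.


Given: W = 4, Ttrans = 2 ms, RTT = 40 ms (= 2 * Tprop, Tprop = 20 ms)
Cycle time = Ttrans + RTT = 2 + 40 = 42 ms (first packet sent until its ACK returns)
W * Ttrans = 4 * 2 = 8 ms of sending per cycle
W * Ttrans / (Ttrans + RTT) = 8 / 42 = 0.190476
U = min(1, 0.190476) = 0.190476
U% = 19.05%

19.05


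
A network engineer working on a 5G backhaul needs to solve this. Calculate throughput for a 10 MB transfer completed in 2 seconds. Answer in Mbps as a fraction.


Given: file = 10 MB, time = 2 s
File in Mb = 10 * 8 = 80 Mb
Throughput = 80 / 2 Mbps
Throughput = 40 Mbps

40


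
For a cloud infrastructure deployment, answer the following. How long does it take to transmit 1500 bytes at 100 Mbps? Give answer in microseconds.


Given: packet = 1500 bytes, bandwidth = 100 Mbps
Packet in bits = 1500 * 8 = 12000 bits
Bandwidth = 100 * 10^6 = 100000000 bps
Time = 12000 / 100000000 seconds
Time in us = 12000 * 10^6 / 100000000 = 120

120


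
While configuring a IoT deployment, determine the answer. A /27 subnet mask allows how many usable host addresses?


Given: subnet mask /27
Host bits = 32 - 27 = 5
Total addresses = 2^5 = 32
Usable hosts = 32 - 2 (network + broadcast) = 30

30


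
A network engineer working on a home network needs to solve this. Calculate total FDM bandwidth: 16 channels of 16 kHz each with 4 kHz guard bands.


Given: 16 channels, 16 kHz each, guard = 4 kHz
Channel bandwidth = 16 * 16 = 256 kHz
Guard bands = 15 gaps * 4 kHz = 60 kHz
Total = 256 + 60 = 316 kHz

316


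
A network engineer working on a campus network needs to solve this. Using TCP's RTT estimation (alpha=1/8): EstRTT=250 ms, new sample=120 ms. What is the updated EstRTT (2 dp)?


Given: EstRTT = 250 ms, SampleRTT = 120 ms, alpha = 1/8
New EstRTT = (1 - alpha) * EstRTT + alpha * SampleRTT
(7/8) * 250 = 218.75
(1/8) * 120 = 15
New EstRTT = 218.75 + 15 = 233.75 ms -> 233.75 ms (2 dp)

233.75


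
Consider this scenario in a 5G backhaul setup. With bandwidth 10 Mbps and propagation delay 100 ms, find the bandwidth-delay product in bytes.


Given: bandwidth = 10 Mbps, delay = 100 ms
BDP in bits = 10 * 10^6 * 100 / 1000
BDP in bits = 1000000
BDP in bytes = 1000000 / 8 = 125000

125000


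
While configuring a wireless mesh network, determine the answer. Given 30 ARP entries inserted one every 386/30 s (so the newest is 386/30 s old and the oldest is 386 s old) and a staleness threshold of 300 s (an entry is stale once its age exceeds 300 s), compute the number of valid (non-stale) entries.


Ages are k * 386/30 s for k = 1..30 (spacing = 12.8667 s).
Entry k is valid iff k * 386/30 <= 300 iff k <= 30 * 300 / 386 = 23.3161
n_valid = floor(23.3161) = 23
(n_stale = 30 - 23 = 7)

23


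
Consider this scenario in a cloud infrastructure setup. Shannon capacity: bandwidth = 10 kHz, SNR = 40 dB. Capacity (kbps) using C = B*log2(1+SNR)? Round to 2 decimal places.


Given: B = 10 kHz, SNR = 40 dB
SNR linear = 10^(40/10) = 10000
1 + SNR = 10001
log2(10001) = 13.2878566418
C = 10 * 1000 * 13.2878566418 = 132878.5664 bps
C = 132.878566 kbps -> 132.88 kbps (2 dp)

132.88


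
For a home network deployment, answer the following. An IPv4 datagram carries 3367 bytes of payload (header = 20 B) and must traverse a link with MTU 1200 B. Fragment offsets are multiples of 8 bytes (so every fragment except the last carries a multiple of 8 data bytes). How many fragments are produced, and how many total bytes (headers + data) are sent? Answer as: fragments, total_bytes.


Max data per non-final fragment = floor((MTU - header)/8)*8 = floor((1200 - 20)/8)*8 = floor(1180/8)*8 = 1176 B
Final fragment needs no 8-byte alignment: it can carry up to MTU - header = 1180 B
Non-final fragments needed = ceil((payload - 1180) / 1176) = ceil(2187/1176) = ceil(1.8597) = 2
Number of fragments = 2 + 1 = 3
Fragment sizes (data): 2 * 1176 B + 1015 B (last, 1015 <= 1180 OK)
Total bytes sent = payload + n_frags * header = 3367 + 3*20 = 3367 + 60 = 3427 B

3, 3427


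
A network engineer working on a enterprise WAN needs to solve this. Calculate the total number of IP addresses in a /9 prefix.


Given: CIDR prefix /9
Host bits = 32 - 9 = 23
Total addresses = 2^23 = 8388608

8388608


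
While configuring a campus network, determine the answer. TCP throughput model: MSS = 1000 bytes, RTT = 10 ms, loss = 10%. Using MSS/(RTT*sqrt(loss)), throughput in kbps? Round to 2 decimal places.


Given: MSS = 1000 bytes, RTT = 10 ms, loss = 10%
RTT in seconds = 10 / 1000 = 0.01
Loss rate = 10% = 0.1
sqrt(loss) = sqrt(0.1) = 0.316227766017
Throughput (bytes/s) = 1000 / (0.01 * 0.316227766017) = 316227.7660
Throughput (kbps) = 316227.7660 * 8 / 1000 = 2529.822128 -> 2529.82 kbps (2 dp)

2529.82


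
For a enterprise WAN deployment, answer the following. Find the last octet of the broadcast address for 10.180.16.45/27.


Given: IP = 10.180.16.45, prefix = /27
Host bits = 32 - 27 = 5
Network last octet = 45 AND mask = 32
Host part size = 2^5 - 1 = 31
Broadcast last octet = 32 OR 31 = 63

63


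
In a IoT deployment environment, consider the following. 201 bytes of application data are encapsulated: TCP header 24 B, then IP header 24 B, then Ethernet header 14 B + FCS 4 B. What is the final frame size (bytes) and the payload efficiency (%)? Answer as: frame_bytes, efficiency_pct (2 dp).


TCP segment = 201 + 24 = 225 B
IP packet = 225 + 24 = 249 B
Ethernet frame = 249 + 14 + 4 = 267 B
Efficiency = app / frame = 201 / 267 = 0.752809 = 75.2809% -> 75.28% (2 dp)

267, 75.28


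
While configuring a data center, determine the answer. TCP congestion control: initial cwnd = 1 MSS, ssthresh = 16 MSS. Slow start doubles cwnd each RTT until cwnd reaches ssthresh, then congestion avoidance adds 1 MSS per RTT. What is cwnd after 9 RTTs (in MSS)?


RTT 0: cwnd = 1 MSS (initial)
RTT 1: cwnd = 2 MSS (slow start, doubled)
RTT 2: cwnd = 4 MSS (slow start, doubled)
RTT 3: cwnd = 8 MSS (slow start, doubled)
RTT 4: cwnd = 16 MSS (slow start, doubled)
RTT 5: cwnd = 17 MSS (congestion avoidance, +1)
RTT 6: cwnd = 18 MSS (congestion avoidance, +1)
RTT 7: cwnd = 19 MSS (congestion avoidance, +1)
RTT 8: cwnd = 20 MSS (congestion avoidance, +1)
RTT 9: cwnd = 21 MSS (congestion avoidance, +1)

21


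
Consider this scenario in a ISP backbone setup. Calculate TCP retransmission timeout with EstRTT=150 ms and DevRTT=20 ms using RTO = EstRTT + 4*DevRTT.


Given: EstRTT = 150 ms, DevRTT = 20 ms
Timeout = EstRTT + 4 * DevRTT
4 * DevRTT = 4 * 20 = 80
Timeout = 150 + 80 = 230 ms

230


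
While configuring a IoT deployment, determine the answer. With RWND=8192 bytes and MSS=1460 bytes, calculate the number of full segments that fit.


Given: RWND = 8192 bytes, MSS = 1460 bytes
Full segments = floor(RWND / MSS)
Full segments = floor(8192 / 1460)
Full segments = floor(5.611) = 5

5


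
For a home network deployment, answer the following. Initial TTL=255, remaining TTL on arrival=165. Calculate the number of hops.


Given: initial TTL = 255, received TTL = 165
Hops = initial TTL - received TTL
Hops = 255 - 165 = 90

90


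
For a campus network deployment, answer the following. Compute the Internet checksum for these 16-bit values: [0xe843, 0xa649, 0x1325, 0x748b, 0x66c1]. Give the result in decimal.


Given words: [0xe843, 0xa649, 0x1325, 0x748b, 0x66c1]
Step 1: Sum all words
Raw sum = 59459 + 42569 + 4901 + 29835 + 26305 = 163069
Step 2: Fold carry: (31997 + 2) = 31999
One's complement = ~31999 & 0xFFFF = 33536

33536


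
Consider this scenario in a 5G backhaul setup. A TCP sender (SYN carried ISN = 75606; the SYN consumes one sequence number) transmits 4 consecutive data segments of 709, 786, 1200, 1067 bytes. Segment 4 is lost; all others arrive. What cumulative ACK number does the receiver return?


SYN uses sequence number 75606; first data byte = ISN + 1 = 75607.
Segment 1: SEQ = 75607, len = 709 B, covers [75607, 76315]
Segment 2: SEQ = 76316, len = 786 B, covers [76316, 77101]
Segment 3: SEQ = 77102, len = 1200 B, covers [77102, 78301]
Segment 4: SEQ = 78302, len = 1067 B, covers [78302, 79368] [LOST]
In-order data received: bytes [75607, 78301] (segments 1..3).
Segment 4 missing -> gap begins at byte 78302.
Cumulative ACK = next expected in-order byte = 75607 + 709 + 786 + 1200 = 78302

78302


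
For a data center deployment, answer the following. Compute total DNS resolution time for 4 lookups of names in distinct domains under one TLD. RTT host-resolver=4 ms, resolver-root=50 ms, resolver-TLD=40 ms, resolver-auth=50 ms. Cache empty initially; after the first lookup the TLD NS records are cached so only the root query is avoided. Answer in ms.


Lookup 1 (cold cache): local + root + TLD + auth = 4 + 50 + 40 + 50 = 144 ms
Lookups 2..4 (TLD NS cached -> skip root; new domain -> still ask TLD and auth): local + TLD + auth = 4 + 40 + 50 = 94 ms each
Remaining 3 lookups: 3 * 94 = 282 ms
Total = 144 + 282 = 426 ms

426


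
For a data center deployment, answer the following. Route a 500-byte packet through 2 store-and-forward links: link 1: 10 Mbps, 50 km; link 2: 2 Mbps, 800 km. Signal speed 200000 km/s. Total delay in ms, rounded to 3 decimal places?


Packet = 500 bytes = 4000 bits. Store-and-forward: sum (t_trans + t_prop) per link.
Link 1: t_trans = 4000/(10*10^6) s = 0.4000 ms; t_prop = 50/200000 s = 0.2500 ms; subtotal = 0.6500 ms
Link 2: t_trans = 4000/(2*10^6) s = 2.0000 ms; t_prop = 800/200000 s = 4.0000 ms; subtotal = 6.0000 ms
End-to-end = 0.6500 + 6.0000 = 6.6500 ms -> 6.650 ms (3 dp)

6.650


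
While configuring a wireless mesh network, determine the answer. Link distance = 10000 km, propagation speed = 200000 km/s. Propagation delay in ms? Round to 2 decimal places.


Given: distance = 10000 km, speed = 200000 km/s
Delay = distance / speed = 10000 / 200000 seconds
Delay in ms = 10000 * 1000 / 200000
Delay = 50.0000 ms
Rounded to 2 dp = 50.00 ms

50.00


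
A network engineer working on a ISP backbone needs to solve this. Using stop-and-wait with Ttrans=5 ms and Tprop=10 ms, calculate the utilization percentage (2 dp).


Given: Ttrans = 5 ms, Tprop = 10 ms
RTT = 2 * Tprop = 2 * 10 = 20 ms
U = Ttrans / (Ttrans + RTT)
U = 5 / (5 + 20)
U = 5 / 25 = 0.2
U% = 20.00%

20.00


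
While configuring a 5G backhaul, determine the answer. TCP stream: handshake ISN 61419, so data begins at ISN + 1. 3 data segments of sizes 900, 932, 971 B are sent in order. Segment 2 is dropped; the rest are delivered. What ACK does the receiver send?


SYN uses sequence number 61419; first data byte = ISN + 1 = 61420.
Segment 1: SEQ = 61420, len = 900 B, covers [61420, 62319]
Segment 2: SEQ = 62320, len = 932 B, covers [62320, 63251] [LOST]
Segment 3: SEQ = 63252, len = 971 B, covers [63252, 64222]
In-order data received: bytes [61420, 62319] (segments 1..1).
Segment 2 missing -> gap begins at byte 62320; later segments buffered out of order.
Cumulative ACK = next expected in-order byte = 61420 + 900 = 62320

62320


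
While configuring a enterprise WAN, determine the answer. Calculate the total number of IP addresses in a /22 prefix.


Given: CIDR prefix /22
Host bits = 32 - 22 = 10
Total addresses = 2^10 = 1024

1024


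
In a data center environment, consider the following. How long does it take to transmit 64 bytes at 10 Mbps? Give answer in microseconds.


Given: packet = 64 bytes, bandwidth = 10 Mbps
Packet in bits = 64 * 8 = 512 bits
Bandwidth = 10 * 10^6 = 10000000 bps
Time = 512 / 10000000 seconds
Time in us = 512 * 10^6 / 10000000 = 51.2

51.2


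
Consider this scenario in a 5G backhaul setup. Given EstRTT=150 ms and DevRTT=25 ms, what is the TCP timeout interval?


Given: EstRTT = 150 ms, DevRTT = 25 ms
Timeout = EstRTT + 4 * DevRTT
4 * DevRTT = 4 * 25 = 100
Timeout = 150 + 100 = 250 ms

250


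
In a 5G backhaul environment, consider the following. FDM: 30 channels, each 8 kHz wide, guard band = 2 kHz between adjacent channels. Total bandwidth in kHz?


Given: 30 channels, 8 kHz each, guard = 2 kHz
Channel bandwidth = 30 * 8 = 240 kHz
Guard bands = 29 gaps * 2 kHz = 58 kHz
Total = 240 + 58 = 298 kHz

298


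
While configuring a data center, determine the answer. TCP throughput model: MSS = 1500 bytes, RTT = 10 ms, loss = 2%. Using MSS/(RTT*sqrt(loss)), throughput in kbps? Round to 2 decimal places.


Given: MSS = 1500 bytes, RTT = 10 ms, loss = 2%
RTT in seconds = 10 / 1000 = 0.01
Loss rate = 2% = 0.02
sqrt(loss) = sqrt(0.02) = 0.141421356237
Throughput (bytes/s) = 1500 / (0.01 * 0.141421356237) = 1060660.1718
Throughput (kbps) = 1060660.1718 * 8 / 1000 = 8485.281374 -> 8485.28 kbps (2 dp)

8485.28


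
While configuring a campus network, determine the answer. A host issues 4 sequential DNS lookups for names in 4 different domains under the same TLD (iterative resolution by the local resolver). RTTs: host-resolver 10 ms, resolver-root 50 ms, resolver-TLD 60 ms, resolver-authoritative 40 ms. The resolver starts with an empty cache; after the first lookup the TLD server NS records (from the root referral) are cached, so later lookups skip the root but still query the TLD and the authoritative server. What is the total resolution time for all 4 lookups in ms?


Lookup 1 (cold cache): local + root + TLD + auth = 10 + 50 + 60 + 40 = 160 ms
Lookups 2..4 (TLD NS cached -> skip root; new domain -> still ask TLD and auth): local + TLD + auth = 10 + 60 + 40 = 110 ms each
Remaining 3 lookups: 3 * 110 = 330 ms
Total = 160 + 330 = 490 ms

490


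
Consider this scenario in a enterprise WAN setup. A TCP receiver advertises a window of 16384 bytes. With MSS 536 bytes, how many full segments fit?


Given: RWND = 16384 bytes, MSS = 536 bytes
Full segments = floor(RWND / MSS)
Full segments = floor(16384 / 536)
Full segments = floor(30.5672) = 30

30


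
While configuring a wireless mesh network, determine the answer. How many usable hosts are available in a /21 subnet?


Given: subnet mask /21
Host bits = 32 - 21 = 11
Total addresses = 2^11 = 2048
Usable hosts = 2048 - 2 (network + broadcast) = 2046

2046


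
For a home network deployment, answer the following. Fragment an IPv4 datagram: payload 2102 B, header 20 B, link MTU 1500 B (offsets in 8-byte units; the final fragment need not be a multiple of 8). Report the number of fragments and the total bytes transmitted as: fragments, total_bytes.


Max data per non-final fragment = floor((MTU - header)/8)*8 = floor((1500 - 20)/8)*8 = floor(1480/8)*8 = 1480 B
Final fragment needs no 8-byte alignment: it can carry up to MTU - header = 1480 B
Non-final fragments needed = ceil((payload - 1480) / 1480) = ceil(622/1480) = ceil(0.4203) = 1
Number of fragments = 1 + 1 = 2
Fragment sizes (data): 1 * 1480 B + 622 B (last, 622 <= 1480 OK)
Total bytes sent = payload + n_frags * header = 2102 + 2*20 = 2102 + 40 = 2142 B

2, 2142


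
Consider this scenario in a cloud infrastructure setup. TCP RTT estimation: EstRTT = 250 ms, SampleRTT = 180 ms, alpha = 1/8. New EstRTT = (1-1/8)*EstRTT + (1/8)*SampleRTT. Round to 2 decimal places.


Given: EstRTT = 250 ms, SampleRTT = 180 ms, alpha = 1/8
New EstRTT = (1 - alpha) * EstRTT + alpha * SampleRTT
(7/8) * 250 = 218.75
(1/8) * 180 = 22.5
New EstRTT = 218.75 + 22.5 = 241.25 ms -> 241.25 ms (2 dp)

241.25


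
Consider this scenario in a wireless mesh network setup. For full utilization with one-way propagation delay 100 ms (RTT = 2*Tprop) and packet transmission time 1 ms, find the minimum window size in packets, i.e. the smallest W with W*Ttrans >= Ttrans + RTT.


Given: Ttrans = 1 ms, RTT = 200 ms (= 2 * Tprop, Tprop = 100 ms)
Time until first ACK returns = Ttrans + RTT = 1 + 200 = 201 ms
Need W * Ttrans >= Ttrans + RTT  ->  W >= (Ttrans + RTT) / Ttrans
(Ttrans + RTT) / Ttrans = 201 / 1 = 201
W_min = ceil(201) = 201

201


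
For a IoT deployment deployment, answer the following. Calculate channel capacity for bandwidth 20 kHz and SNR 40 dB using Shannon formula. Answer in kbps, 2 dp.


Given: B = 20 kHz, SNR = 40 dB
SNR linear = 10^(40/10) = 10000
1 + SNR = 10001
log2(10001) = 13.2878566418
C = 20 * 1000 * 13.2878566418 = 265757.1328 bps
C = 265.757133 kbps -> 265.76 kbps (2 dp)

265.76


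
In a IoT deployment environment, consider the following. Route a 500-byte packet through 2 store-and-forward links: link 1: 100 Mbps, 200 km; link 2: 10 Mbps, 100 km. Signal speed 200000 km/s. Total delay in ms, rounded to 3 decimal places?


Packet = 500 bytes = 4000 bits. Store-and-forward: sum (t_trans + t_prop) per link.
Link 1: t_trans = 4000/(100*10^6) s = 0.0400 ms; t_prop = 200/200000 s = 1.0000 ms; subtotal = 1.0400 ms
Link 2: t_trans = 4000/(10*10^6) s = 0.4000 ms; t_prop = 100/200000 s = 0.5000 ms; subtotal = 0.9000 ms
End-to-end = 1.0400 + 0.9000 = 1.9400 ms -> 1.940 ms (3 dp)

1.940


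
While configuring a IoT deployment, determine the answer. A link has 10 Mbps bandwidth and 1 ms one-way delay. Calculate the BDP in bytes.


Given: bandwidth = 10 Mbps, delay = 1 ms
BDP in bits = 10 * 10^6 * 1 / 1000
BDP in bits = 10000
BDP in bytes = 10000 / 8 = 1250

1250


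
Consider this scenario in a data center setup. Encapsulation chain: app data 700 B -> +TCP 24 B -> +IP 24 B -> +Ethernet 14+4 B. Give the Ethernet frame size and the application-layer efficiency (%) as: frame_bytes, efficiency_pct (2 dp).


TCP segment = 700 + 24 = 724 B
IP packet = 724 + 24 = 748 B
Ethernet frame = 748 + 14 + 4 = 766 B
Efficiency = app / frame = 700 / 766 = 0.913838 = 91.3838% -> 91.38% (2 dp)

766, 91.38


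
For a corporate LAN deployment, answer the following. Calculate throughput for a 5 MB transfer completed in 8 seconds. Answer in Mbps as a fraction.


Given: file = 5 MB, time = 8 s
File in Mb = 5 * 8 = 40 Mb
Throughput = 40 / 8 Mbps
Throughput = 5 Mbps

5


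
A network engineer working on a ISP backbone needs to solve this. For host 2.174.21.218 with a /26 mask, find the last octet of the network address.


Given: IP = 2.174.21.218, prefix = /26
Subnet mask = 255.255.255.192
Last octet of IP: 218
Last octet of mask: 192
Network last octet = 218 AND 192 = 192

192


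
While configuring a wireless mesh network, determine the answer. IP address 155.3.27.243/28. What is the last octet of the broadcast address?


Given: IP = 155.3.27.243, prefix = /28
Host bits = 32 - 28 = 4
Network last octet = 243 AND mask = 240
Host part size = 2^4 - 1 = 15
Broadcast last octet = 240 OR 15 = 255

255


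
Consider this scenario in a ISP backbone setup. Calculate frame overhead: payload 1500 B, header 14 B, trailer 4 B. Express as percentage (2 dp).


Given: payload = 1500 B, header = 14 B, trailer = 4 B
Overhead bytes = header + trailer = 14 + 4 = 18
Total frame = payload + overhead = 1500 + 18 = 1518
Overhead % = 18 / 1518 * 100 = 1.1858% -> 1.19% (2 dp)

1.19


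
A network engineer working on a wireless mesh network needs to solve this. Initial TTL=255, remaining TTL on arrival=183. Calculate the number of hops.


Given: initial TTL = 255, received TTL = 183
Hops = initial TTL - received TTL
Hops = 255 - 183 = 72

72


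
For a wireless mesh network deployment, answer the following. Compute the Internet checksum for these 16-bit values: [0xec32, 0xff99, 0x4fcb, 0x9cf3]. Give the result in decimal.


Given words: [0xec32, 0xff99, 0x4fcb, 0x9cf3]
Step 1: Sum all words
Raw sum = 60466 + 65433 + 20427 + 40179 = 186505
Step 2: Fold carry: (55433 + 2) = 55435
One's complement = ~55435 & 0xFFFF = 10100

10100


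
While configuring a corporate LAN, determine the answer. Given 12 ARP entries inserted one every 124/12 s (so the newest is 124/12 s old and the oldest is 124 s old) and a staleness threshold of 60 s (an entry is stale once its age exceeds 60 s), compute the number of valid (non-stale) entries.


Ages are k * 124/12 s for k = 1..12 (spacing = 10.3333 s).
Entry k is valid iff k * 124/12 <= 60 iff k <= 12 * 60 / 124 = 5.8065
n_valid = floor(5.8065) = 5
(n_stale = 12 - 5 = 7)

5


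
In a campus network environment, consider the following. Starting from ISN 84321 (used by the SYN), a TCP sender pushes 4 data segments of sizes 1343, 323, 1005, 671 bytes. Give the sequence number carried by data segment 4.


The SYN occupies sequence number ISN = 84321, so the first data byte is ISN + 1 = 84322.
SEQ of data segment i = (ISN + 1) + sum of payload sizes of segments 1..i-1.
Segment 1: SEQ = 84322, payload = 1343 bytes
Segment 2: SEQ = 85665, payload = 323 bytes
Segment 3: SEQ = 85988, payload = 1005 bytes
Segment 4: SEQ = 86993, payload = 671 bytes
SEQ of segment 4 = 84322 + 1343 + 323 + 1005 = 86993

86993


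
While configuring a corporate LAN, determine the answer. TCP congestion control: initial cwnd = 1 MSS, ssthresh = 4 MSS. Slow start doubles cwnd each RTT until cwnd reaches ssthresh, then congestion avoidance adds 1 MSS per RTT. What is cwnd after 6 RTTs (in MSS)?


RTT 0: cwnd = 1 MSS (initial)
RTT 1: cwnd = 2 MSS (slow start, doubled)
RTT 2: cwnd = 4 MSS (slow start, doubled)
RTT 3: cwnd = 5 MSS (congestion avoidance, +1)
RTT 4: cwnd = 6 MSS (congestion avoidance, +1)
RTT 5: cwnd = 7 MSS (congestion avoidance, +1)
RTT 6: cwnd = 8 MSS (congestion avoidance, +1)

8


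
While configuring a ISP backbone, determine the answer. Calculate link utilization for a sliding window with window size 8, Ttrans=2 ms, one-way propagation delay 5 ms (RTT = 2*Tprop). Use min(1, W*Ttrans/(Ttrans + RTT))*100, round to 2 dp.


Given: W = 8, Ttrans = 2 ms, RTT = 10 ms (= 2 * Tprop, Tprop = 5 ms)
Cycle time = Ttrans + RTT = 2 + 10 = 12 ms (first packet sent until its ACK returns)
W * Ttrans = 8 * 2 = 16 ms of sending per cycle
W * Ttrans / (Ttrans + RTT) = 16 / 12 = 1.333333
U = min(1, 1.333333) = 1.000000
U% = 100.00%

100.00


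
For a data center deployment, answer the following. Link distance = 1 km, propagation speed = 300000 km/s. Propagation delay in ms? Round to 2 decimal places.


Given: distance = 1 km, speed = 300000 km/s
Delay = distance / speed = 1 / 300000 seconds
Delay in ms = 1 * 1000 / 300000
Delay = 0.0033 ms
Rounded to 2 dp = 0.00 ms

0.00


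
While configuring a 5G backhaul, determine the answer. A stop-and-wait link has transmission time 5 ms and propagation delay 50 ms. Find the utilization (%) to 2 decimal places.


Given: Ttrans = 5 ms, Tprop = 50 ms
RTT = 2 * Tprop = 2 * 50 = 100 ms
U = Ttrans / (Ttrans + RTT)
U = 5 / (5 + 100)
U = 5 / 105 = 0.047619
U% = 4.76%

4.76


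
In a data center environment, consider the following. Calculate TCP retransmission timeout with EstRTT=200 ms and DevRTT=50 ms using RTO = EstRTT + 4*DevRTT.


Given: EstRTT = 200 ms, DevRTT = 50 ms
Timeout = EstRTT + 4 * DevRTT
4 * DevRTT = 4 * 50 = 200
Timeout = 200 + 200 = 400 ms

400


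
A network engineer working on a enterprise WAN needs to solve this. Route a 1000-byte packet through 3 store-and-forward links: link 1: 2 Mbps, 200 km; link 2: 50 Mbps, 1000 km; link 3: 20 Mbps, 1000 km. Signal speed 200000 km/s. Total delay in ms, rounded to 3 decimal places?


Packet = 1000 bytes = 8000 bits. Store-and-forward: sum (t_trans + t_prop) per link.
Link 1: t_trans = 8000/(2*10^6) s = 4.0000 ms; t_prop = 200/200000 s = 1.0000 ms; subtotal = 5.0000 ms
Link 2: t_trans = 8000/(50*10^6) s = 0.1600 ms; t_prop = 1000/200000 s = 5.0000 ms; subtotal = 5.1600 ms
Link 3: t_trans = 8000/(20*10^6) s = 0.4000 ms; t_prop = 1000/200000 s = 5.0000 ms; subtotal = 5.4000 ms
End-to-end = 5.0000 + 5.1600 + 5.4000 = 15.5600 ms -> 15.560 ms (3 dp)

15.560


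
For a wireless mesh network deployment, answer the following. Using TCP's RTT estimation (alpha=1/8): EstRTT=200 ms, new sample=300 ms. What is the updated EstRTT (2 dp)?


Given: EstRTT = 200 ms, SampleRTT = 300 ms, alpha = 1/8
New EstRTT = (1 - alpha) * EstRTT + alpha * SampleRTT
(7/8) * 200 = 175
(1/8) * 300 = 37.5
New EstRTT = 175 + 37.5 = 212.5 ms -> 212.50 ms (2 dp)

212.50


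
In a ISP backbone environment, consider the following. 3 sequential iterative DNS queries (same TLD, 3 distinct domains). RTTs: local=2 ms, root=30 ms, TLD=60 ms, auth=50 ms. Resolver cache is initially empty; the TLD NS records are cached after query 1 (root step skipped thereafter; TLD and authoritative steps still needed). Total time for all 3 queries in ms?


Lookup 1 (cold cache): local + root + TLD + auth = 2 + 30 + 60 + 50 = 142 ms
Lookups 2..3 (TLD NS cached -> skip root; new domain -> still ask TLD and auth): local + TLD + auth = 2 + 60 + 50 = 112 ms each
Remaining 2 lookups: 2 * 112 = 224 ms
Total = 142 + 224 = 366 ms

366


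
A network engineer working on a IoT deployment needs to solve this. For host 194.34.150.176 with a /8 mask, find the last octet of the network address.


Given: IP = 194.34.150.176, prefix = /8
Subnet mask = 255.0.0.0
Last octet of IP: 176
Last octet of mask: 0
Network last octet = 176 AND 0 = 0

0


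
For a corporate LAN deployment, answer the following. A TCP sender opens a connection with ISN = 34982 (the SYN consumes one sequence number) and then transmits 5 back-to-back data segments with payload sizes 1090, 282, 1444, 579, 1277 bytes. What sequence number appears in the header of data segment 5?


The SYN occupies sequence number ISN = 34982, so the first data byte is ISN + 1 = 34983.
SEQ of data segment i = (ISN + 1) + sum of payload sizes of segments 1..i-1.
Segment 1: SEQ = 34983, payload = 1090 bytes
Segment 2: SEQ = 36073, payload = 282 bytes
Segment 3: SEQ = 36355, payload = 1444 bytes
Segment 4: SEQ = 37799, payload = 579 bytes
Segment 5: SEQ = 38378, payload = 1277 bytes
SEQ of segment 5 = 34983 + 1090 + 282 + 1444 + 579 = 38378

38378


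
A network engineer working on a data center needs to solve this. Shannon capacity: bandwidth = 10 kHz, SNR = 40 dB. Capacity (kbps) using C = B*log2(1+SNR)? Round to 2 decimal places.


Given: B = 10 kHz, SNR = 40 dB
SNR linear = 10^(40/10) = 10000
1 + SNR = 10001
log2(10001) = 13.2878566418
C = 10 * 1000 * 13.2878566418 = 132878.5664 bps
C = 132.878566 kbps -> 132.88 kbps (2 dp)

132.88


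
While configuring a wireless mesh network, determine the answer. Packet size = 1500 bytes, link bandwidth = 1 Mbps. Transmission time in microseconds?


Given: packet = 1500 bytes, bandwidth = 1 Mbps
Packet in bits = 1500 * 8 = 12000 bits
Bandwidth = 1 * 10^6 = 1000000 bps
Time = 12000 / 1000000 seconds
Time in us = 12000 * 10^6 / 1000000 = 12000

12000


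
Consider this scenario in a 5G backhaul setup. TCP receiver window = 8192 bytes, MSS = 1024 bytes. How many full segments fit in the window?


Given: RWND = 8192 bytes, MSS = 1024 bytes
Full segments = floor(RWND / MSS)
Full segments = floor(8192 / 1024)
Full segments = floor(8.0) = 8

8


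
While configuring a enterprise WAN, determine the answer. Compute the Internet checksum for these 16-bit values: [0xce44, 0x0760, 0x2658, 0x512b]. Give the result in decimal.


Given words: [0xce44, 0x0760, 0x2658, 0x512b]
Step 1: Sum all words
Raw sum = 52804 + 1888 + 9816 + 20779 = 85287
Step 2: Fold carry: (19751 + 1) = 19752
One's complement = ~19752 & 0xFFFF = 45783

45783


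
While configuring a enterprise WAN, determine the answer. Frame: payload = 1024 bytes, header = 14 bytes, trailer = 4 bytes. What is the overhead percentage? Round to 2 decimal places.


Given: payload = 1024 B, header = 14 B, trailer = 4 B
Overhead bytes = header + trailer = 14 + 4 = 18
Total frame = payload + overhead = 1024 + 18 = 1042
Overhead % = 18 / 1042 * 100 = 1.7274% -> 1.73% (2 dp)

1.73


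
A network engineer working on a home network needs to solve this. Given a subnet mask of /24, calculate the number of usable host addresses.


Given: subnet mask /24
Host bits = 32 - 24 = 8
Total addresses = 2^8 = 256
Usable hosts = 256 - 2 (network + broadcast) = 254

254


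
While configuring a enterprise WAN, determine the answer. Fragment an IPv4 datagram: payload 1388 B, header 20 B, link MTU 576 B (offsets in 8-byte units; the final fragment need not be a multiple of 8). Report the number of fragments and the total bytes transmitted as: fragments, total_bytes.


Max data per non-final fragment = floor((MTU - header)/8)*8 = floor((576 - 20)/8)*8 = floor(556/8)*8 = 552 B
Final fragment needs no 8-byte alignment: it can carry up to MTU - header = 556 B
Non-final fragments needed = ceil((payload - 556) / 552) = ceil(832/552) = ceil(1.5072) = 2
Number of fragments = 2 + 1 = 3
Fragment sizes (data): 2 * 552 B + 284 B (last, 284 <= 556 OK)
Total bytes sent = payload + n_frags * header = 1388 + 3*20 = 1388 + 60 = 1448 B

3, 1448


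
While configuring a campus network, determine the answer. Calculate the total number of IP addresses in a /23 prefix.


Given: CIDR prefix /23
Host bits = 32 - 23 = 9
Total addresses = 2^9 = 512

512


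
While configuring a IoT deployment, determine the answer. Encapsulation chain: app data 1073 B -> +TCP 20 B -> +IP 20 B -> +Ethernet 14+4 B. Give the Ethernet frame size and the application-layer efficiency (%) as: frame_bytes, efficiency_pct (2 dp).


TCP segment = 1073 + 20 = 1093 B
IP packet = 1093 + 20 = 1113 B
Ethernet frame = 1113 + 14 + 4 = 1131 B
Efficiency = app / frame = 1073 / 1131 = 0.948718 = 94.8718% -> 94.87% (2 dp)

1131, 94.87


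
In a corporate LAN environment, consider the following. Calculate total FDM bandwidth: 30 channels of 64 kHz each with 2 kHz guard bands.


Given: 30 channels, 64 kHz each, guard = 2 kHz
Channel bandwidth = 30 * 64 = 1920 kHz
Guard bands = 29 gaps * 2 kHz = 58 kHz
Total = 1920 + 58 = 1978 kHz

1978


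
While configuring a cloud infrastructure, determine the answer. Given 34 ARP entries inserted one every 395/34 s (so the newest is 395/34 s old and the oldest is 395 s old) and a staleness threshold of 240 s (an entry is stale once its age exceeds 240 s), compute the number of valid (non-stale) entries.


Ages are k * 395/34 s for k = 1..34 (spacing = 11.6176 s).
Entry k is valid iff k * 395/34 <= 240 iff k <= 34 * 240 / 395 = 20.6582
n_valid = floor(20.6582) = 20
(n_stale = 34 - 20 = 14)

20


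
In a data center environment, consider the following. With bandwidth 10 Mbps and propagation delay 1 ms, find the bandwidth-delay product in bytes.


Given: bandwidth = 10 Mbps, delay = 1 ms
BDP in bits = 10 * 10^6 * 1 / 1000
BDP in bits = 10000
BDP in bytes = 10000 / 8 = 1250

1250


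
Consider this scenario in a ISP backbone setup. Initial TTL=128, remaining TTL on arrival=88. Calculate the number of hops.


Given: initial TTL = 128, received TTL = 88
Hops = initial TTL - received TTL
Hops = 128 - 88 = 40

40


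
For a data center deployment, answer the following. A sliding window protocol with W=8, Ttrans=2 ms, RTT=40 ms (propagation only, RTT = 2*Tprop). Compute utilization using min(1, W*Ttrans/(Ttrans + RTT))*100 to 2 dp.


Given: W = 8, Ttrans = 2 ms, RTT = 40 ms (= 2 * Tprop, Tprop = 20 ms)
Cycle time = Ttrans + RTT = 2 + 40 = 42 ms (first packet sent until its ACK returns)
W * Ttrans = 8 * 2 = 16 ms of sending per cycle
W * Ttrans / (Ttrans + RTT) = 16 / 42 = 0.380952
U = min(1, 0.380952) = 0.380952
U% = 38.10%

38.10


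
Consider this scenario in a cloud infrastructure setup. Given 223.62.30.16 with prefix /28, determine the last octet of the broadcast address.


Given: IP = 223.62.30.16, prefix = /28
Host bits = 32 - 28 = 4
Network last octet = 16 AND mask = 16
Host part size = 2^4 - 1 = 15
Broadcast last octet = 16 OR 15 = 31

31


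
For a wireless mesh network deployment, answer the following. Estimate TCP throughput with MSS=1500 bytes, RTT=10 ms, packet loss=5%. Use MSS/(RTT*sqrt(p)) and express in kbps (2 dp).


Given: MSS = 1500 bytes, RTT = 10 ms, loss = 5%
RTT in seconds = 10 / 1000 = 0.01
Loss rate = 5% = 0.05
sqrt(loss) = sqrt(0.05) = 0.223606797750
Throughput (bytes/s) = 1500 / (0.01 * 0.223606797750) = 670820.3932
Throughput (kbps) = 670820.3932 * 8 / 1000 = 5366.563146 -> 5366.56 kbps (2 dp)

5366.56


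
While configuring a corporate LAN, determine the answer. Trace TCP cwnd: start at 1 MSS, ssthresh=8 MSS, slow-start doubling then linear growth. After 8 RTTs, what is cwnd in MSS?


RTT 0: cwnd = 1 MSS (initial)
RTT 1: cwnd = 2 MSS (slow start, doubled)
RTT 2: cwnd = 4 MSS (slow start, doubled)
RTT 3: cwnd = 8 MSS (slow start, doubled)
RTT 4: cwnd = 9 MSS (congestion avoidance, +1)
RTT 5: cwnd = 10 MSS (congestion avoidance, +1)
RTT 6: cwnd = 11 MSS (congestion avoidance, +1)
RTT 7: cwnd = 12 MSS (congestion avoidance, +1)
RTT 8: cwnd = 13 MSS (congestion avoidance, +1)

13


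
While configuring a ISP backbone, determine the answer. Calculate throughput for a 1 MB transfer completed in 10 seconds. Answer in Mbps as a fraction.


Given: file = 1 MB, time = 10 s
File in Mb = 1 * 8 = 8 Mb
Throughput = 8 / 10 Mbps
Throughput = 4/5 Mbps

4/5


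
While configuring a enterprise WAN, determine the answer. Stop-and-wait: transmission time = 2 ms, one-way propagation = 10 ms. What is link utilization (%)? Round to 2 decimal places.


Given: Ttrans = 2 ms, Tprop = 10 ms
RTT = 2 * Tprop = 2 * 10 = 20 ms
U = Ttrans / (Ttrans + RTT)
U = 2 / (2 + 20)
U = 2 / 22 = 0.090909
U% = 9.09%

9.09


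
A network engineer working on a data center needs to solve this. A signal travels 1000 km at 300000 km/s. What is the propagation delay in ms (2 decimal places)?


Given: distance = 1000 km, speed = 300000 km/s
Delay = distance / speed = 1000 / 300000 seconds
Delay in ms = 1000 * 1000 / 300000
Delay = 3.3333 ms
Rounded to 2 dp = 3.33 ms

3.33


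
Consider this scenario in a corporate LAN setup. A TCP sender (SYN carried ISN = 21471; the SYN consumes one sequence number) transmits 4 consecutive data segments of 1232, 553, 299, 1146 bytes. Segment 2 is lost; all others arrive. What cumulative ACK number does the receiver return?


SYN uses sequence number 21471; first data byte = ISN + 1 = 21472.
Segment 1: SEQ = 21472, len = 1232 B, covers [21472, 22703]
Segment 2: SEQ = 22704, len = 553 B, covers [22704, 23256] [LOST]
Segment 3: SEQ = 23257, len = 299 B, covers [23257, 23555]
Segment 4: SEQ = 23556, len = 1146 B, covers [23556, 24701]
In-order data received: bytes [21472, 22703] (segments 1..1).
Segment 2 missing -> gap begins at byte 22704; later segments buffered out of order.
Cumulative ACK = next expected in-order byte = 21472 + 1232 = 22704

22704


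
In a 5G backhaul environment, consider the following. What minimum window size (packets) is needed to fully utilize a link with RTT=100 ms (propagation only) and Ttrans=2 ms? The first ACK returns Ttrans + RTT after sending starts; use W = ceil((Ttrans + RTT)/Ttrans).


Given: Ttrans = 2 ms, RTT = 100 ms (= 2 * Tprop, Tprop = 50 ms)
Time until first ACK returns = Ttrans + RTT = 2 + 100 = 102 ms
Need W * Ttrans >= Ttrans + RTT  ->  W >= (Ttrans + RTT) / Ttrans
(Ttrans + RTT) / Ttrans = 102 / 2 = 51
W_min = ceil(51) = 51

51


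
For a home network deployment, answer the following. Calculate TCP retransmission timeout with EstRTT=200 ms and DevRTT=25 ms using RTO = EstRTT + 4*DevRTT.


Given: EstRTT = 200 ms, DevRTT = 25 ms
Timeout = EstRTT + 4 * DevRTT
4 * DevRTT = 4 * 25 = 100
Timeout = 200 + 100 = 300 ms

300


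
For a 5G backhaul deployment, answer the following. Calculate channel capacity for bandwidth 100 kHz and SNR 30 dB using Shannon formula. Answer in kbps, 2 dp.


Given: B = 100 kHz, SNR = 30 dB
SNR linear = 10^(30/10) = 1000
1 + SNR = 1001
log2(1001) = 9.9672262588
C = 100 * 1000 * 9.9672262588 = 996722.6259 bps
C = 996.722626 kbps -> 996.72 kbps (2 dp)

996.72


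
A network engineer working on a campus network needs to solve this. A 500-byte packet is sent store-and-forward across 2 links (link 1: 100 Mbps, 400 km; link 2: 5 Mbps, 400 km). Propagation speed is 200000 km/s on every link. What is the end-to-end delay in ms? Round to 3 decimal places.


Packet = 500 bytes = 4000 bits. Store-and-forward: sum (t_trans + t_prop) per link.
Link 1: t_trans = 4000/(100*10^6) s = 0.0400 ms; t_prop = 400/200000 s = 2.0000 ms; subtotal = 2.0400 ms
Link 2: t_trans = 4000/(5*10^6) s = 0.8000 ms; t_prop = 400/200000 s = 2.0000 ms; subtotal = 2.8000 ms
End-to-end = 2.0400 + 2.8000 = 4.8400 ms -> 4.840 ms (3 dp)

4.840


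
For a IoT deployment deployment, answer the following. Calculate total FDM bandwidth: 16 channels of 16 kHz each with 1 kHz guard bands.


Given: 16 channels, 16 kHz each, guard = 1 kHz
Channel bandwidth = 16 * 16 = 256 kHz
Guard bands = 15 gaps * 1 kHz = 15 kHz
Total = 256 + 15 = 271 kHz

271


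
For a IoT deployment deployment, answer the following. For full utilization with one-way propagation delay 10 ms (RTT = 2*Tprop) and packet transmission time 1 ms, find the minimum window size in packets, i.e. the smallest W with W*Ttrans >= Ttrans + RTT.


Given: Ttrans = 1 ms, RTT = 20 ms (= 2 * Tprop, Tprop = 10 ms)
Time until first ACK returns = Ttrans + RTT = 1 + 20 = 21 ms
Need W * Ttrans >= Ttrans + RTT  ->  W >= (Ttrans + RTT) / Ttrans
(Ttrans + RTT) / Ttrans = 21 / 1 = 21
W_min = ceil(21) = 21

21
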